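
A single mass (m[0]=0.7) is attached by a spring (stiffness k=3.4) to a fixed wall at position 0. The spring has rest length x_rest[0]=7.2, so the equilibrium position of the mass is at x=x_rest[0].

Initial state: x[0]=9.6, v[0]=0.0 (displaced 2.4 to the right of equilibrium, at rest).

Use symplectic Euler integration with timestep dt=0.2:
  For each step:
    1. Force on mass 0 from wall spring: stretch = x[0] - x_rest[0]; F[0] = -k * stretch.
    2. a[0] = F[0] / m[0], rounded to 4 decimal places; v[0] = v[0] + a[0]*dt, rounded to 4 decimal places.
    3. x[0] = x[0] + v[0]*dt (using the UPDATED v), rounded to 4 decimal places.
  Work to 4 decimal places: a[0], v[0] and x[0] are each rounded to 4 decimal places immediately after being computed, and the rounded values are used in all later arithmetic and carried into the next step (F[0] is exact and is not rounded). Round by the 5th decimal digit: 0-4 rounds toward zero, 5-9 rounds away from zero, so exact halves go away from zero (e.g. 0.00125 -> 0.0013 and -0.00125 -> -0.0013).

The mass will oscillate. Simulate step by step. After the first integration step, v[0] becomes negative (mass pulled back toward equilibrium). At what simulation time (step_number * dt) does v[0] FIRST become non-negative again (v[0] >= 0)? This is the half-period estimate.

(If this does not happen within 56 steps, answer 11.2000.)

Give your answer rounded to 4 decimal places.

Step 0: x=[9.6000] v=[0.0000]
Step 1: x=[9.1337] v=[-2.3314]
Step 2: x=[8.2917] v=[-4.2099]
Step 3: x=[7.2376] v=[-5.2704]
Step 4: x=[6.1762] v=[-5.3069]
Step 5: x=[5.3137] v=[-4.3124]
Step 6: x=[4.8177] v=[-2.4800]
Step 7: x=[4.7845] v=[-0.1658]
Step 8: x=[5.2206] v=[2.1807]
First v>=0 after going negative at step 8, time=1.6000

Answer: 1.6000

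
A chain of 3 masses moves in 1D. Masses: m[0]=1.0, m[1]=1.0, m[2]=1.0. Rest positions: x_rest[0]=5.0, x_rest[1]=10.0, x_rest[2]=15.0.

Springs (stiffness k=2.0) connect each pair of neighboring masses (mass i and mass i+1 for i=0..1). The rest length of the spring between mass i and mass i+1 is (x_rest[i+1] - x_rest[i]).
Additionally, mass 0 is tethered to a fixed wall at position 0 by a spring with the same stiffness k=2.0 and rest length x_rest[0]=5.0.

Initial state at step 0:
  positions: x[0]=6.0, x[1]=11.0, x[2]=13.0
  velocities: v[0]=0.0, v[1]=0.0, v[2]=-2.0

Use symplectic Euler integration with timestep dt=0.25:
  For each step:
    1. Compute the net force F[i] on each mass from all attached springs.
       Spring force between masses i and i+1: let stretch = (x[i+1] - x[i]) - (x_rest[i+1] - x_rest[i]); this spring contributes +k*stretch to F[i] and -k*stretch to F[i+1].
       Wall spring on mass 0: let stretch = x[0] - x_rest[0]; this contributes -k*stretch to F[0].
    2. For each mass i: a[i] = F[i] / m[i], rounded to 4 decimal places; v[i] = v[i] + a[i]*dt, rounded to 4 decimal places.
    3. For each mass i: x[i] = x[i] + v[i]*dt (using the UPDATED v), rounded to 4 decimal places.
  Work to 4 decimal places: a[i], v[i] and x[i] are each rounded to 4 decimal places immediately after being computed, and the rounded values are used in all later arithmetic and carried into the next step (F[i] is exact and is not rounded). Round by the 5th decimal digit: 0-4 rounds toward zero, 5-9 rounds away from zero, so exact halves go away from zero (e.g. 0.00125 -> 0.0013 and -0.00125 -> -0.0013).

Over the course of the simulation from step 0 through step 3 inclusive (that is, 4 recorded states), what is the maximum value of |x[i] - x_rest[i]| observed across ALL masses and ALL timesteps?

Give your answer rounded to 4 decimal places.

Answer: 2.1250

Derivation:
Step 0: x=[6.0000 11.0000 13.0000] v=[0.0000 0.0000 -2.0000]
Step 1: x=[5.8750 10.6250 12.8750] v=[-0.5000 -1.5000 -0.5000]
Step 2: x=[5.6094 9.9375 13.0938] v=[-1.0625 -2.7500 0.8750]
Step 3: x=[5.1836 9.1035 13.5430] v=[-1.7032 -3.3359 1.7969]
Max displacement = 2.1250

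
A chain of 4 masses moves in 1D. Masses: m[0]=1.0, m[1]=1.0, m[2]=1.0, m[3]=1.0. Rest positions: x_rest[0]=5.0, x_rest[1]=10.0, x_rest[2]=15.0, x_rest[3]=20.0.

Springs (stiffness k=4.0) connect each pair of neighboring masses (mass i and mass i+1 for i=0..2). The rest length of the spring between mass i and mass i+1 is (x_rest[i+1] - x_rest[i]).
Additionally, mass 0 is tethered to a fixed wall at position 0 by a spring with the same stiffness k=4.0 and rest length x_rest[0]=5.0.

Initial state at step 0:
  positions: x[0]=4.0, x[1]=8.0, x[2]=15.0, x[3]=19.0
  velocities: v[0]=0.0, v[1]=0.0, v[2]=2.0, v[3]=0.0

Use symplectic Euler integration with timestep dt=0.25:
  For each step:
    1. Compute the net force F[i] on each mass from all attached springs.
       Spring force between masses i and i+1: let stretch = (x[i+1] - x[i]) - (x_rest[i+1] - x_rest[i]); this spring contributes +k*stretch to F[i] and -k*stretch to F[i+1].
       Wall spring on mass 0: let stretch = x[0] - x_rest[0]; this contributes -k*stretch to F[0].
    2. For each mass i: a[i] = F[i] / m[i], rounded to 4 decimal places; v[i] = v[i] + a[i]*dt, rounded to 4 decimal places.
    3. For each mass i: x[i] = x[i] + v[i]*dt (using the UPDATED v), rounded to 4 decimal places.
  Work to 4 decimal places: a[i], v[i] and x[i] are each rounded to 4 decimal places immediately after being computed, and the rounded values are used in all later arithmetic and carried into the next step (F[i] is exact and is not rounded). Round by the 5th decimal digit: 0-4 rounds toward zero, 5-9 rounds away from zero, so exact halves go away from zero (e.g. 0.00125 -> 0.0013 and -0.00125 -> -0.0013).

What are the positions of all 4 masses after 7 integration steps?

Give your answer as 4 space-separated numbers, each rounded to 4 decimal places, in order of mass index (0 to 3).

Answer: 5.9219 10.5690 16.3035 19.8448

Derivation:
Step 0: x=[4.0000 8.0000 15.0000 19.0000] v=[0.0000 0.0000 2.0000 0.0000]
Step 1: x=[4.0000 8.7500 14.7500 19.2500] v=[0.0000 3.0000 -1.0000 1.0000]
Step 2: x=[4.1875 9.8125 14.1250 19.6250] v=[0.7500 4.2500 -2.5000 1.5000]
Step 3: x=[4.7344 10.5469 13.7969 19.8750] v=[2.1875 2.9375 -1.3125 1.0000]
Step 4: x=[5.5508 10.6407 14.1758 19.8555] v=[3.2656 0.3750 1.5156 -0.0781]
Step 5: x=[6.2520 10.3458 15.0909 19.6661] v=[2.8047 -1.1798 3.6602 -0.7578]
Step 6: x=[6.4136 10.2137 15.9635 19.5829] v=[0.6465 -0.5285 3.4903 -0.3330]
Step 7: x=[5.9219 10.5690 16.3035 19.8448] v=[-1.9670 1.4212 1.3599 1.0476]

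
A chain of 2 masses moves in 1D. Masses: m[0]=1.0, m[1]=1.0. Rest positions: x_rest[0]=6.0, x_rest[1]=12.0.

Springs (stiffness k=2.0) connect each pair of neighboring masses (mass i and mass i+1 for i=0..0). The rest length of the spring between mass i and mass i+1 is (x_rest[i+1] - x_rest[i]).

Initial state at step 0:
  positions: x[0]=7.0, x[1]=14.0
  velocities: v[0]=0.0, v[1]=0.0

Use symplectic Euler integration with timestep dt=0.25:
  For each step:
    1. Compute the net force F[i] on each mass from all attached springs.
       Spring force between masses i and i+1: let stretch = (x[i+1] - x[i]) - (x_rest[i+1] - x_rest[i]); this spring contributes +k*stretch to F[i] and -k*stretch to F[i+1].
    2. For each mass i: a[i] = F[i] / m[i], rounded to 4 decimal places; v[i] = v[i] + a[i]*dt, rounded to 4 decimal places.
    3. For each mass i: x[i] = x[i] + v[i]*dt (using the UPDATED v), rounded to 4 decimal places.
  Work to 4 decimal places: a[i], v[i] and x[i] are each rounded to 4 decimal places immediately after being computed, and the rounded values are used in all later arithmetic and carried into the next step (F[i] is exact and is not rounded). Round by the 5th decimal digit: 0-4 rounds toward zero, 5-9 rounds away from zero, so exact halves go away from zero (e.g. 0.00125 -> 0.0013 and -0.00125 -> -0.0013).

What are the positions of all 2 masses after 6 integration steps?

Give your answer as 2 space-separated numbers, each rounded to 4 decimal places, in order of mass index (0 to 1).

Step 0: x=[7.0000 14.0000] v=[0.0000 0.0000]
Step 1: x=[7.1250 13.8750] v=[0.5000 -0.5000]
Step 2: x=[7.3438 13.6563] v=[0.8750 -0.8750]
Step 3: x=[7.6016 13.3985] v=[1.0313 -1.0313]
Step 4: x=[7.8341 13.1661] v=[0.9298 -0.9298]
Step 5: x=[7.9831 13.0172] v=[0.5958 -0.5958]
Step 6: x=[8.0113 12.9890] v=[0.1129 -0.1129]

Answer: 8.0113 12.9890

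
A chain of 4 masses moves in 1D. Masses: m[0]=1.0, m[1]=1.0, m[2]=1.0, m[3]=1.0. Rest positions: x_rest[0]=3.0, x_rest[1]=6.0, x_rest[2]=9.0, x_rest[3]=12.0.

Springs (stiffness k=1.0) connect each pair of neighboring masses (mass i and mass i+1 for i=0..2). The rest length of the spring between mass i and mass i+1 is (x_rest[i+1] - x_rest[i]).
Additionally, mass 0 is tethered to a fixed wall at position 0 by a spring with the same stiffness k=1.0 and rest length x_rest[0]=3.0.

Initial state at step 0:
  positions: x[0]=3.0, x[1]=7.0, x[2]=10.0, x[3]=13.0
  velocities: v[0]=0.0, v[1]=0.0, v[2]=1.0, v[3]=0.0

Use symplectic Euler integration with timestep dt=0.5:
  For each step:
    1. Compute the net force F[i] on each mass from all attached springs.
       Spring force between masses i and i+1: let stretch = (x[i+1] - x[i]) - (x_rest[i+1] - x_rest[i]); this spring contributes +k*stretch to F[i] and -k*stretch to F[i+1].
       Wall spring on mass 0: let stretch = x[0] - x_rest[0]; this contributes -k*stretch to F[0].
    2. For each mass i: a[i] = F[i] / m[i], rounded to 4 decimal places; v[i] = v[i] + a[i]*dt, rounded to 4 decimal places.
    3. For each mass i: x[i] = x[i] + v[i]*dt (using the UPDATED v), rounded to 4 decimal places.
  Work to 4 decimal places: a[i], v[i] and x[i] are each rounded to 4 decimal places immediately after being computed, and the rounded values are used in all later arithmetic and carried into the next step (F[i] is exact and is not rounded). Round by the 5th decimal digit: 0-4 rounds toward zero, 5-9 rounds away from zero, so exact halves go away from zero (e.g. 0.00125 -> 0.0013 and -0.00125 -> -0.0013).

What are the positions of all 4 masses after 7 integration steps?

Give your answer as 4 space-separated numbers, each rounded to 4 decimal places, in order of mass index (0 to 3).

Answer: 3.4037 6.8710 10.2186 13.2746

Derivation:
Step 0: x=[3.0000 7.0000 10.0000 13.0000] v=[0.0000 0.0000 1.0000 0.0000]
Step 1: x=[3.2500 6.7500 10.5000 13.0000] v=[0.5000 -0.5000 1.0000 0.0000]
Step 2: x=[3.5625 6.5625 10.6875 13.1250] v=[0.6250 -0.3750 0.3750 0.2500]
Step 3: x=[3.7344 6.6563 10.4531 13.3907] v=[0.3438 0.1875 -0.4688 0.5313]
Step 4: x=[3.7032 6.9688 10.0039 13.6720] v=[-0.0625 0.6250 -0.8984 0.5625]
Step 5: x=[3.5626 7.2237 9.7130 13.7863] v=[-0.2813 0.5098 -0.5819 0.2285]
Step 6: x=[3.4466 7.1857 9.8181 13.6322] v=[-0.2321 -0.0761 0.2101 -0.3082]
Step 7: x=[3.4037 6.8710 10.2186 13.2746] v=[-0.0859 -0.6295 0.8010 -0.7153]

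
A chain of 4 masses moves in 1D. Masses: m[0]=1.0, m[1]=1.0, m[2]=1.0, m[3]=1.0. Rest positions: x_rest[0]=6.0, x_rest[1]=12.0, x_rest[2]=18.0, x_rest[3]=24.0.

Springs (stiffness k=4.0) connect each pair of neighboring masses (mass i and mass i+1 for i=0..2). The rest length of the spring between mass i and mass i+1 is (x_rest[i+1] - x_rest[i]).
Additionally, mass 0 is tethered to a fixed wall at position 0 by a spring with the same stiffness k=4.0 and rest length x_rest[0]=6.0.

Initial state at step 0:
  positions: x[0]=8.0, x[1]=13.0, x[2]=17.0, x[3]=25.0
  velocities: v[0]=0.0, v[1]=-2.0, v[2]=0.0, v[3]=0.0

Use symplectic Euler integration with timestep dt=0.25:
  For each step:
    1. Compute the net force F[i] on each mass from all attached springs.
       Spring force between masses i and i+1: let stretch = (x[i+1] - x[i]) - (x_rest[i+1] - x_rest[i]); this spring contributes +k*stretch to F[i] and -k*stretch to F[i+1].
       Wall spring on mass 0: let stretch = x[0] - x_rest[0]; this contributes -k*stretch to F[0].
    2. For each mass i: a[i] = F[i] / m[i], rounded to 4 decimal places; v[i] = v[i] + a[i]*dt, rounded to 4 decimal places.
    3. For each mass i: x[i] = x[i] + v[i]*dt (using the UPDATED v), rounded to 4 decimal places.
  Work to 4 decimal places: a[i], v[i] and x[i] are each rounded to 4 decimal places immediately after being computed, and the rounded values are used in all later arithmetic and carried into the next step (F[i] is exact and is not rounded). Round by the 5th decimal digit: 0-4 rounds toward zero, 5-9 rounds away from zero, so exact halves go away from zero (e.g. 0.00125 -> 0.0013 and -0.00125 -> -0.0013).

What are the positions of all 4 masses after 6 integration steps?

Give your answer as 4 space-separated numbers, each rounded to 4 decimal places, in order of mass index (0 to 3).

Answer: 5.2396 11.3892 16.7212 24.7860

Derivation:
Step 0: x=[8.0000 13.0000 17.0000 25.0000] v=[0.0000 -2.0000 0.0000 0.0000]
Step 1: x=[7.2500 12.2500 18.0000 24.5000] v=[-3.0000 -3.0000 4.0000 -2.0000]
Step 2: x=[5.9375 11.6875 19.1875 23.8750] v=[-5.2500 -2.2500 4.7500 -2.5000]
Step 3: x=[4.5781 11.5625 19.6719 23.5781] v=[-5.4375 -0.5000 1.9375 -1.1875]
Step 4: x=[3.8203 11.7188 19.1055 23.8047] v=[-3.0312 0.6250 -2.2657 0.9063]
Step 5: x=[4.0821 11.7471 17.8672 24.3565] v=[1.0470 0.1132 -4.9532 2.2071]
Step 6: x=[5.2396 11.3892 16.7212 24.7860] v=[4.6299 -1.4317 -4.5840 1.7178]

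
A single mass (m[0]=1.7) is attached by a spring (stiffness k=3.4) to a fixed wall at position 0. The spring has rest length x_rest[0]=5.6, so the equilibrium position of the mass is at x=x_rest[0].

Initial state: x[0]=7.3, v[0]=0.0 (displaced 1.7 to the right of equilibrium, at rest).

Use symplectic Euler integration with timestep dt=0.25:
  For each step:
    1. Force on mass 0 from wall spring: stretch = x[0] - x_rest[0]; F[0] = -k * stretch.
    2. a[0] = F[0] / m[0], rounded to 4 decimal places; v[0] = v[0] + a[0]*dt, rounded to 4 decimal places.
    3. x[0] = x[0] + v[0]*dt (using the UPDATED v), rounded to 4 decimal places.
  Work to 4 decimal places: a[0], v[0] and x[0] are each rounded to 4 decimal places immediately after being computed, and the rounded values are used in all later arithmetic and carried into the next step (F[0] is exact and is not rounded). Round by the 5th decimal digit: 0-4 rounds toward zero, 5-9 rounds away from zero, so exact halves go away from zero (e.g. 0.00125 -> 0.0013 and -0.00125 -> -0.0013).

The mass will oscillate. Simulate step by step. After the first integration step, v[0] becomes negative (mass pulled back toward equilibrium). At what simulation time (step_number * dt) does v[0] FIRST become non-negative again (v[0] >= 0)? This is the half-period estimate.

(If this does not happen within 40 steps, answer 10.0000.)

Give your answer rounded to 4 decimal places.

Answer: 2.2500

Derivation:
Step 0: x=[7.3000] v=[0.0000]
Step 1: x=[7.0875] v=[-0.8500]
Step 2: x=[6.6891] v=[-1.5938]
Step 3: x=[6.1545] v=[-2.1384]
Step 4: x=[5.5506] v=[-2.4157]
Step 5: x=[4.9529] v=[-2.3910]
Step 6: x=[4.4360] v=[-2.0675]
Step 7: x=[4.0646] v=[-1.4855]
Step 8: x=[3.8852] v=[-0.7178]
Step 9: x=[3.9201] v=[0.1396]
First v>=0 after going negative at step 9, time=2.2500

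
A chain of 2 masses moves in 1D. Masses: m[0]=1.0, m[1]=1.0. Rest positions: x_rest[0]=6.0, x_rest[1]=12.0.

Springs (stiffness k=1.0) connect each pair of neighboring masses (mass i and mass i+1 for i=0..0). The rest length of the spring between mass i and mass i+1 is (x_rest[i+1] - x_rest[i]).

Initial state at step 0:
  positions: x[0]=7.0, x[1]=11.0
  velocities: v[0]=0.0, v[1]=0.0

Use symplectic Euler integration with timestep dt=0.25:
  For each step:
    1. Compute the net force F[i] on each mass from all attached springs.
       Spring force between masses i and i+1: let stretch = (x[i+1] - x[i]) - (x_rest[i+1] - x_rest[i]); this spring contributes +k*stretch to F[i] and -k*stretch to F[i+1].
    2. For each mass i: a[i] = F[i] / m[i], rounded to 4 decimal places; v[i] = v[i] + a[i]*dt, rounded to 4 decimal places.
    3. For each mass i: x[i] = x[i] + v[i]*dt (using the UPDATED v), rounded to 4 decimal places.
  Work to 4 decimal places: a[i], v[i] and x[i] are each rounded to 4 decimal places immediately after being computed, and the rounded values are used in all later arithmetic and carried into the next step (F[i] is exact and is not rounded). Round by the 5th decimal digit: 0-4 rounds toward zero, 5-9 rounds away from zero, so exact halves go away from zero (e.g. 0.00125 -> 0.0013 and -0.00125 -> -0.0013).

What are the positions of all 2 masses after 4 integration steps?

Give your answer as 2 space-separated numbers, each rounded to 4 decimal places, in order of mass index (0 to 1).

Answer: 5.9710 12.0291

Derivation:
Step 0: x=[7.0000 11.0000] v=[0.0000 0.0000]
Step 1: x=[6.8750 11.1250] v=[-0.5000 0.5000]
Step 2: x=[6.6406 11.3594] v=[-0.9375 0.9375]
Step 3: x=[6.3262 11.6739] v=[-1.2578 1.2578]
Step 4: x=[5.9710 12.0291] v=[-1.4209 1.4209]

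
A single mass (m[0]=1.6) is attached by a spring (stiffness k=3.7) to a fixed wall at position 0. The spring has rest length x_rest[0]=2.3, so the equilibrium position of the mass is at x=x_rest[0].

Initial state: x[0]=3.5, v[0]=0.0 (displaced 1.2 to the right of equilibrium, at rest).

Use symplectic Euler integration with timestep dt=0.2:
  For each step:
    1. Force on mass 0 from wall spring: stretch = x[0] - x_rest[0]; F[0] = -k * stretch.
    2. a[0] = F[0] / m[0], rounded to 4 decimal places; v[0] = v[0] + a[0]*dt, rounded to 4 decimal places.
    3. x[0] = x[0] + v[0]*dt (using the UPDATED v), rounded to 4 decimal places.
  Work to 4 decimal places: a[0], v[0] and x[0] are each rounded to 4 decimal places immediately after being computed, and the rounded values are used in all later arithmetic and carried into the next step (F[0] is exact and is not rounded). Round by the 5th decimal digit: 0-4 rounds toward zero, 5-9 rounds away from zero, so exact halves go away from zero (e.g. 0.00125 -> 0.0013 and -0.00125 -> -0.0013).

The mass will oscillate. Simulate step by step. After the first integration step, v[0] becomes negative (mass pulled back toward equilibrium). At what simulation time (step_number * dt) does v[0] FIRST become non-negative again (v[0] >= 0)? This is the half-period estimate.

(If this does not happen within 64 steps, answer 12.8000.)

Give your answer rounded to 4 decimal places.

Step 0: x=[3.5000] v=[0.0000]
Step 1: x=[3.3890] v=[-0.5550]
Step 2: x=[3.1773] v=[-1.0587]
Step 3: x=[2.8844] v=[-1.4645]
Step 4: x=[2.5374] v=[-1.7348]
Step 5: x=[2.1685] v=[-1.8446]
Step 6: x=[1.8117] v=[-1.7838]
Step 7: x=[1.5001] v=[-1.5580]
Step 8: x=[1.2625] v=[-1.1880]
Step 9: x=[1.1209] v=[-0.7082]
Step 10: x=[1.0883] v=[-0.1629]
Step 11: x=[1.1678] v=[0.3975]
First v>=0 after going negative at step 11, time=2.2000

Answer: 2.2000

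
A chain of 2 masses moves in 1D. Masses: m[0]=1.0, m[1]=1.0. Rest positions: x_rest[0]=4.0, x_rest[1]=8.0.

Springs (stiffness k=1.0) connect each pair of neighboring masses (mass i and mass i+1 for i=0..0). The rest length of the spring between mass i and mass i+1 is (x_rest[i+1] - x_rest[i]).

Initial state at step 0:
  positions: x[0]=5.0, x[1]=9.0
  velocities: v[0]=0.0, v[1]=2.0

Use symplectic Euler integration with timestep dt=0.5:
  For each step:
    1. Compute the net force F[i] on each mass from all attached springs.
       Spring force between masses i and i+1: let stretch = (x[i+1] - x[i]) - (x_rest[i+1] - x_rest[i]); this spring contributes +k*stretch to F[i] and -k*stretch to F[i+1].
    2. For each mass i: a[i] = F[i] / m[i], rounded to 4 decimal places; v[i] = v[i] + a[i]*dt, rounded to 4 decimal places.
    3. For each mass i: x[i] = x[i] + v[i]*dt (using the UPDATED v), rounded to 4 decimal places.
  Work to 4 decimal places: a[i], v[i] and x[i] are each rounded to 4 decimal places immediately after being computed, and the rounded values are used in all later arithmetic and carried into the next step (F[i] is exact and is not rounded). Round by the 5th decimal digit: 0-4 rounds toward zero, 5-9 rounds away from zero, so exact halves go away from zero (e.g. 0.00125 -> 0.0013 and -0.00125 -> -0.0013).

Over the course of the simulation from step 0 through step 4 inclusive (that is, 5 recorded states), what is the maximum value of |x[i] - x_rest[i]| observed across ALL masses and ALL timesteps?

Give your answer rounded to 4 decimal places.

Step 0: x=[5.0000 9.0000] v=[0.0000 2.0000]
Step 1: x=[5.0000 10.0000] v=[0.0000 2.0000]
Step 2: x=[5.2500 10.7500] v=[0.5000 1.5000]
Step 3: x=[5.8750 11.1250] v=[1.2500 0.7500]
Step 4: x=[6.8125 11.1875] v=[1.8750 0.1250]
Max displacement = 3.1875

Answer: 3.1875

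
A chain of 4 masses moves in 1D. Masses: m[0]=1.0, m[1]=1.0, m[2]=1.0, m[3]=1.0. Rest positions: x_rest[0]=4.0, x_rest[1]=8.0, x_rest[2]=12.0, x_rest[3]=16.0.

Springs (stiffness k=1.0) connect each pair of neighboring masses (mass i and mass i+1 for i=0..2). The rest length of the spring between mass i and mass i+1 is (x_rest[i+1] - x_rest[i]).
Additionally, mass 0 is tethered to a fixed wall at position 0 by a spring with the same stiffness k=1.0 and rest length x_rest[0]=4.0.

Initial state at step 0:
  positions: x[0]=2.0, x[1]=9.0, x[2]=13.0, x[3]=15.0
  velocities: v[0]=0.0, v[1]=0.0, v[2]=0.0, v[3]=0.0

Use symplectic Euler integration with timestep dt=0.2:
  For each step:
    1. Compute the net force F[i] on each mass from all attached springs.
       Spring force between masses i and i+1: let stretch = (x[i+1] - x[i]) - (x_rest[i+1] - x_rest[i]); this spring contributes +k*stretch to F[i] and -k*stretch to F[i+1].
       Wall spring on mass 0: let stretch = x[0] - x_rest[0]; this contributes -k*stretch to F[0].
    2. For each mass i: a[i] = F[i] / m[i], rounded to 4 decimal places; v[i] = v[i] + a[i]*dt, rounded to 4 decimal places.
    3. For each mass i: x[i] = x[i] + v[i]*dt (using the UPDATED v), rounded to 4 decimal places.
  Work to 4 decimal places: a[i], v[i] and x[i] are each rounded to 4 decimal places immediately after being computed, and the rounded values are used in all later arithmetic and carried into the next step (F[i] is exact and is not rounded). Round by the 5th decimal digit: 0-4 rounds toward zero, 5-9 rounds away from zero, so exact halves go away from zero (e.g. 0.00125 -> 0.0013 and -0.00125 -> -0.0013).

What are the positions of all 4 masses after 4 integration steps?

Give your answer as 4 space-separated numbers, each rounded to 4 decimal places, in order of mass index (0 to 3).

Answer: 3.7034 8.0037 12.2715 15.7071

Derivation:
Step 0: x=[2.0000 9.0000 13.0000 15.0000] v=[0.0000 0.0000 0.0000 0.0000]
Step 1: x=[2.2000 8.8800 12.9200 15.0800] v=[1.0000 -0.6000 -0.4000 0.4000]
Step 2: x=[2.5792 8.6544 12.7648 15.2336] v=[1.8960 -1.1280 -0.7760 0.7680]
Step 3: x=[3.0982 8.3502 12.5439 15.4484] v=[2.5952 -1.5210 -1.1043 1.0742]
Step 4: x=[3.7034 8.0037 12.2715 15.7071] v=[3.0260 -1.7327 -1.3621 1.2933]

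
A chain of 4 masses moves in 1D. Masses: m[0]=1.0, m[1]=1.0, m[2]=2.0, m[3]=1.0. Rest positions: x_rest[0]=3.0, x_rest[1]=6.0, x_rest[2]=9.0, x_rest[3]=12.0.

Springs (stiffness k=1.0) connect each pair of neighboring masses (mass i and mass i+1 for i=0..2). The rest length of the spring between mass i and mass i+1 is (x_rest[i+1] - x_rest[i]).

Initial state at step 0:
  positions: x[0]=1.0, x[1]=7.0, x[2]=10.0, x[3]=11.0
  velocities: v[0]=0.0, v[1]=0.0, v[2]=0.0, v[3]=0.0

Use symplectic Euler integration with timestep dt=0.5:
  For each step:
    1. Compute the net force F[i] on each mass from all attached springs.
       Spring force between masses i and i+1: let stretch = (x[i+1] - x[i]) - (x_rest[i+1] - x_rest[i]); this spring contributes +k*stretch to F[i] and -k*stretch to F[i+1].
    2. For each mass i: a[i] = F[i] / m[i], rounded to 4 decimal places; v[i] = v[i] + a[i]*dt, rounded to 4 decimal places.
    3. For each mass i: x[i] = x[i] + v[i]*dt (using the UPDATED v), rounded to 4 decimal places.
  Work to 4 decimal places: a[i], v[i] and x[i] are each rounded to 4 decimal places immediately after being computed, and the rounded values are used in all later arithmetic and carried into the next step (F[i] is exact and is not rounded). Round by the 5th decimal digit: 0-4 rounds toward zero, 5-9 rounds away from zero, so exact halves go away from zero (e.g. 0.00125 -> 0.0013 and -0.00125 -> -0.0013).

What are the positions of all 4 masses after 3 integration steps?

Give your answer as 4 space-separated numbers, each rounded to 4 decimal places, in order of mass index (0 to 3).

Step 0: x=[1.0000 7.0000 10.0000 11.0000] v=[0.0000 0.0000 0.0000 0.0000]
Step 1: x=[1.7500 6.2500 9.7500 11.5000] v=[1.5000 -1.5000 -0.5000 1.0000]
Step 2: x=[2.8750 5.2500 9.2813 12.3125] v=[2.2500 -2.0000 -0.9375 1.6250]
Step 3: x=[3.8438 4.6641 8.6875 13.1172] v=[1.9375 -1.1719 -1.1876 1.6094]

Answer: 3.8438 4.6641 8.6875 13.1172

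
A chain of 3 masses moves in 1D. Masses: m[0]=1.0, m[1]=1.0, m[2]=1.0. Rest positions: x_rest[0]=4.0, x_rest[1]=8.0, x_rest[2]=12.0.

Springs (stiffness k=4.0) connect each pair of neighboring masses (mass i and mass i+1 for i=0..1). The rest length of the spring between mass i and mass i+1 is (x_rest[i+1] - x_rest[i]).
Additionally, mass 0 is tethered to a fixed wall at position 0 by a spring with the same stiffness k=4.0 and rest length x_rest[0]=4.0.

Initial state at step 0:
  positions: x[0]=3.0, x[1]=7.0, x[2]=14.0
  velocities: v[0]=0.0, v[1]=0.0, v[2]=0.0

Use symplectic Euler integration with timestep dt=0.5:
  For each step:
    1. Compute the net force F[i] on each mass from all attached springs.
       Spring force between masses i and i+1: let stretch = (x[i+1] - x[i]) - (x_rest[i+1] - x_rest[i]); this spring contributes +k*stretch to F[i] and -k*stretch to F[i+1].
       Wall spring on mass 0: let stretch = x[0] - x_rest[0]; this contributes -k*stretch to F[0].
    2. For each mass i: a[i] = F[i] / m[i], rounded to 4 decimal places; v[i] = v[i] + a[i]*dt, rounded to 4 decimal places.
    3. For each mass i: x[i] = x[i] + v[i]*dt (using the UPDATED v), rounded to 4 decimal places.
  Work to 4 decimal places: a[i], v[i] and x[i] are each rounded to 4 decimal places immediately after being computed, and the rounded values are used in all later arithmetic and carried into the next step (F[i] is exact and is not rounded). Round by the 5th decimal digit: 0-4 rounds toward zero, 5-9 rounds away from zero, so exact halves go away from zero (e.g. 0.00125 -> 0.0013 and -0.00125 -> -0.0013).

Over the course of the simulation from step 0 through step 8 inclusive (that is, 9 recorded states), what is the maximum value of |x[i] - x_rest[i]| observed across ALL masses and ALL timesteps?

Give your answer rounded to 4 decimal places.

Step 0: x=[3.0000 7.0000 14.0000] v=[0.0000 0.0000 0.0000]
Step 1: x=[4.0000 10.0000 11.0000] v=[2.0000 6.0000 -6.0000]
Step 2: x=[7.0000 8.0000 11.0000] v=[6.0000 -4.0000 0.0000]
Step 3: x=[4.0000 8.0000 12.0000] v=[-6.0000 0.0000 2.0000]
Step 4: x=[1.0000 8.0000 13.0000] v=[-6.0000 0.0000 2.0000]
Step 5: x=[4.0000 6.0000 13.0000] v=[6.0000 -4.0000 0.0000]
Step 6: x=[5.0000 9.0000 10.0000] v=[2.0000 6.0000 -6.0000]
Step 7: x=[5.0000 9.0000 10.0000] v=[0.0000 0.0000 0.0000]
Step 8: x=[4.0000 6.0000 13.0000] v=[-2.0000 -6.0000 6.0000]
Max displacement = 3.0000

Answer: 3.0000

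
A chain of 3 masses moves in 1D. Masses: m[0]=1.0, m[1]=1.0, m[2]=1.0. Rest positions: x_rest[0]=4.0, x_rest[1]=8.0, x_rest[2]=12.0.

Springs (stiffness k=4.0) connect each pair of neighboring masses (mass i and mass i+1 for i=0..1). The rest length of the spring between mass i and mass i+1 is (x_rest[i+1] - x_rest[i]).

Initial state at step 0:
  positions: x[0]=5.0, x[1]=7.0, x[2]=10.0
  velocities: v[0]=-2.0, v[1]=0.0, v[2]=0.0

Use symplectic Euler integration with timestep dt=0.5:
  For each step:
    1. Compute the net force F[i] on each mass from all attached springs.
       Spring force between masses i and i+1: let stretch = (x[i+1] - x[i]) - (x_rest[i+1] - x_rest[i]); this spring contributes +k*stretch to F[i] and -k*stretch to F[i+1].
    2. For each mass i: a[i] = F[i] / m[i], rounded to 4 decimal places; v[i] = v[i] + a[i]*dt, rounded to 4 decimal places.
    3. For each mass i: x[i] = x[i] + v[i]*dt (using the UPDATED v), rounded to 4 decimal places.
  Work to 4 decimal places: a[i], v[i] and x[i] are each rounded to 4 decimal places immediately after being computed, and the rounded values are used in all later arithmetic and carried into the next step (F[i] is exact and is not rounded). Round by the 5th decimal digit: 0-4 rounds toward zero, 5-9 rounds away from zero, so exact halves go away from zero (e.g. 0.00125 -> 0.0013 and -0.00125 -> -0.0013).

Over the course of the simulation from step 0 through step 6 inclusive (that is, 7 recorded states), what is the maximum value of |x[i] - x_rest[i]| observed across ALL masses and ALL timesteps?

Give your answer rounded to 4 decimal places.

Answer: 4.0000

Derivation:
Step 0: x=[5.0000 7.0000 10.0000] v=[-2.0000 0.0000 0.0000]
Step 1: x=[2.0000 8.0000 11.0000] v=[-6.0000 2.0000 2.0000]
Step 2: x=[1.0000 6.0000 13.0000] v=[-2.0000 -4.0000 4.0000]
Step 3: x=[1.0000 6.0000 12.0000] v=[0.0000 0.0000 -2.0000]
Step 4: x=[2.0000 7.0000 9.0000] v=[2.0000 2.0000 -6.0000]
Step 5: x=[4.0000 5.0000 8.0000] v=[4.0000 -4.0000 -2.0000]
Step 6: x=[3.0000 5.0000 8.0000] v=[-2.0000 0.0000 0.0000]
Max displacement = 4.0000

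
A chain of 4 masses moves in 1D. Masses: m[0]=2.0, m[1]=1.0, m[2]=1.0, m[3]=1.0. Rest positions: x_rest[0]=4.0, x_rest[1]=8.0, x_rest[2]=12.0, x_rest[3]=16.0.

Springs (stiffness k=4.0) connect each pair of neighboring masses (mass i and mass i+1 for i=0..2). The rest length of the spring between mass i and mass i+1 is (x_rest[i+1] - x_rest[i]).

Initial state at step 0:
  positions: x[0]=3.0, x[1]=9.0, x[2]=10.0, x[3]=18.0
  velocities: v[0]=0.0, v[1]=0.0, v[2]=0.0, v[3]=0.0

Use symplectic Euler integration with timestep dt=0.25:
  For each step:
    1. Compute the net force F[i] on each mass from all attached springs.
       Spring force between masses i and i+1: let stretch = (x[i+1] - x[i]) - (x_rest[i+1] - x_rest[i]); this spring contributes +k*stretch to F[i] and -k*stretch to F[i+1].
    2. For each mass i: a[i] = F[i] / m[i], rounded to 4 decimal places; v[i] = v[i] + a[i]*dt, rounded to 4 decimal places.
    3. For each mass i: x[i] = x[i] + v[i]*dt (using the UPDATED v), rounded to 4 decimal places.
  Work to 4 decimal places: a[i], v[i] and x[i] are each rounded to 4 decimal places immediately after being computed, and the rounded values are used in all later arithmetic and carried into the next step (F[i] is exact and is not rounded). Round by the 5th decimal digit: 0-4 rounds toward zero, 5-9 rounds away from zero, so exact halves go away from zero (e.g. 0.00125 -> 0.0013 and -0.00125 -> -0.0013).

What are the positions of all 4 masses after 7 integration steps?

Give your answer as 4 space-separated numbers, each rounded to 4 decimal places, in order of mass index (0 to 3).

Step 0: x=[3.0000 9.0000 10.0000 18.0000] v=[0.0000 0.0000 0.0000 0.0000]
Step 1: x=[3.2500 7.7500 11.7500 17.0000] v=[1.0000 -5.0000 7.0000 -4.0000]
Step 2: x=[3.5625 6.3750 13.8125 15.6875] v=[1.2500 -5.5000 8.2500 -5.2500]
Step 3: x=[3.7266 6.1563 14.4844 14.9063] v=[0.6563 -0.8750 2.6875 -3.1250]
Step 4: x=[3.6944 7.4122 13.1797 15.0196] v=[-0.1289 5.0234 -5.2187 0.4531]
Step 5: x=[3.6269 9.1805 10.8931 15.6729] v=[-0.2700 7.0731 -9.1463 2.6132]
Step 6: x=[3.7536 9.9885 9.3733 16.1313] v=[0.5068 3.2321 -6.0791 1.8334]
Step 7: x=[4.1597 9.0840 9.6968 15.9002] v=[1.6243 -3.6180 1.2941 -0.9246]

Answer: 4.1597 9.0840 9.6968 15.9002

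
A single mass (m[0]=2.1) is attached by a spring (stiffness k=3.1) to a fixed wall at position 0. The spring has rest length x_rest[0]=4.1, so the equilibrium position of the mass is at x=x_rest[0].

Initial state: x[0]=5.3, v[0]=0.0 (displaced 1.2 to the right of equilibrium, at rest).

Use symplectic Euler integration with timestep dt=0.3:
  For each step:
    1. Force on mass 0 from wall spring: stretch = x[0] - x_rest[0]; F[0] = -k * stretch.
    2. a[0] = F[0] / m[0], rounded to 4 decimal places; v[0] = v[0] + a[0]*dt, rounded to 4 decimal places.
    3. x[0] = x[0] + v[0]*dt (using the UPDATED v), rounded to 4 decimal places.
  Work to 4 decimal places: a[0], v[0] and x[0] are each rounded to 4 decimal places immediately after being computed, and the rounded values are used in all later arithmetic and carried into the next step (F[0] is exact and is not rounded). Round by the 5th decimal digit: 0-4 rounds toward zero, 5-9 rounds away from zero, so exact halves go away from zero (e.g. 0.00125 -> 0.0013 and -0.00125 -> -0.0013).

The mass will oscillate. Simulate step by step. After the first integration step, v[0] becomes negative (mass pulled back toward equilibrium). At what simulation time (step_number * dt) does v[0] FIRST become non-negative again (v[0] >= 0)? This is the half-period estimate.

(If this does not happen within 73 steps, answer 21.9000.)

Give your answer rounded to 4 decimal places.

Step 0: x=[5.3000] v=[0.0000]
Step 1: x=[5.1406] v=[-0.5314]
Step 2: x=[4.8429] v=[-0.9922]
Step 3: x=[4.4465] v=[-1.3212]
Step 4: x=[4.0041] v=[-1.4747]
Step 5: x=[3.5744] v=[-1.4322]
Step 6: x=[3.2146] v=[-1.1994]
Step 7: x=[2.9724] v=[-0.8073]
Step 8: x=[2.8800] v=[-0.3079]
Step 9: x=[2.9497] v=[0.2324]
First v>=0 after going negative at step 9, time=2.7000

Answer: 2.7000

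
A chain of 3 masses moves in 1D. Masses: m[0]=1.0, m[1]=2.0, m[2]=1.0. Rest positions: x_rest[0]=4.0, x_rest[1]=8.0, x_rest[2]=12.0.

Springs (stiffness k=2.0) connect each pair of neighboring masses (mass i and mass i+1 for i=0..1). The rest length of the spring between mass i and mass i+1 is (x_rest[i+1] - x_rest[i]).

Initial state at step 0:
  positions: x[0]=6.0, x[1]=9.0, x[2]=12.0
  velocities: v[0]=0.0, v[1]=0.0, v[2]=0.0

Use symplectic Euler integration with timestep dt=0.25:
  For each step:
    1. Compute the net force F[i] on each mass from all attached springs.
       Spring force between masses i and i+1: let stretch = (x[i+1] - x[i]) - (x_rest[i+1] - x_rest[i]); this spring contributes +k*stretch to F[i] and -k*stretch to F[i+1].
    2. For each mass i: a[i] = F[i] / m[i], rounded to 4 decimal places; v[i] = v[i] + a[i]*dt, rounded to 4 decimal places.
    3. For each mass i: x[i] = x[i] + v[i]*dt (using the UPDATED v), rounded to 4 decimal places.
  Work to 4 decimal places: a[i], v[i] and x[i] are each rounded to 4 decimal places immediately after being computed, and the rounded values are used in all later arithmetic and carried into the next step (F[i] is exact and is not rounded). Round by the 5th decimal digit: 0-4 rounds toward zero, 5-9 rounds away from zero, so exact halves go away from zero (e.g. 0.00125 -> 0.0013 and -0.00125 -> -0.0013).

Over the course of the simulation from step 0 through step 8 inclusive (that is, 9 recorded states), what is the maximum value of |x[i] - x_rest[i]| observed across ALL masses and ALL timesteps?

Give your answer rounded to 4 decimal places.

Step 0: x=[6.0000 9.0000 12.0000] v=[0.0000 0.0000 0.0000]
Step 1: x=[5.8750 9.0000 12.1250] v=[-0.5000 0.0000 0.5000]
Step 2: x=[5.6406 9.0000 12.3594] v=[-0.9375 0.0000 0.9375]
Step 3: x=[5.3262 9.0000 12.6739] v=[-1.2578 0.0000 1.2578]
Step 4: x=[4.9710 9.0000 13.0291] v=[-1.4209 0.0000 1.4209]
Step 5: x=[4.6194 9.0000 13.3807] v=[-1.4064 0.0000 1.4064]
Step 6: x=[4.3154 9.0000 13.6847] v=[-1.2161 0.0000 1.2161]
Step 7: x=[4.0970 9.0000 13.9032] v=[-0.8738 0.0000 0.8738]
Step 8: x=[3.9914 9.0000 14.0088] v=[-0.4223 0.0001 0.4222]
Max displacement = 2.0088

Answer: 2.0088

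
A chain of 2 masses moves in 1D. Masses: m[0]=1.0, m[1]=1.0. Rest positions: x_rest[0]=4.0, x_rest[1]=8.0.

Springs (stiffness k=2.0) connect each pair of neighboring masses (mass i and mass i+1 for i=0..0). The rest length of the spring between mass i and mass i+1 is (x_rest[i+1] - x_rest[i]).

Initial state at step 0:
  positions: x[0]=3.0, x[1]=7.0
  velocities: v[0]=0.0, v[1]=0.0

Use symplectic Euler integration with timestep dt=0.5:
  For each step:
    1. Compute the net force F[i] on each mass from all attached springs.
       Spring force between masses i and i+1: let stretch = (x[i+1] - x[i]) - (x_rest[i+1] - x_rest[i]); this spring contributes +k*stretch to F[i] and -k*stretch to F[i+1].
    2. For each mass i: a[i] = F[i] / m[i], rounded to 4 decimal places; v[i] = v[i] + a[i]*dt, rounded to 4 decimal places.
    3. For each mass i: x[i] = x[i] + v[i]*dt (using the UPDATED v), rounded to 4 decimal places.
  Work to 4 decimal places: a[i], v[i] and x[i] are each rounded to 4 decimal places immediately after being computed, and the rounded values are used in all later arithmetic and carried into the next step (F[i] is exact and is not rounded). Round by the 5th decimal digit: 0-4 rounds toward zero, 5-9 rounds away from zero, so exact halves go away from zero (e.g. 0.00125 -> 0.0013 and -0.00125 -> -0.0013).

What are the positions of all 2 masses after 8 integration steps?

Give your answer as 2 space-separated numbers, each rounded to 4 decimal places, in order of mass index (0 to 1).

Step 0: x=[3.0000 7.0000] v=[0.0000 0.0000]
Step 1: x=[3.0000 7.0000] v=[0.0000 0.0000]
Step 2: x=[3.0000 7.0000] v=[0.0000 0.0000]
Step 3: x=[3.0000 7.0000] v=[0.0000 0.0000]
Step 4: x=[3.0000 7.0000] v=[0.0000 0.0000]
Step 5: x=[3.0000 7.0000] v=[0.0000 0.0000]
Step 6: x=[3.0000 7.0000] v=[0.0000 0.0000]
Step 7: x=[3.0000 7.0000] v=[0.0000 0.0000]
Step 8: x=[3.0000 7.0000] v=[0.0000 0.0000]

Answer: 3.0000 7.0000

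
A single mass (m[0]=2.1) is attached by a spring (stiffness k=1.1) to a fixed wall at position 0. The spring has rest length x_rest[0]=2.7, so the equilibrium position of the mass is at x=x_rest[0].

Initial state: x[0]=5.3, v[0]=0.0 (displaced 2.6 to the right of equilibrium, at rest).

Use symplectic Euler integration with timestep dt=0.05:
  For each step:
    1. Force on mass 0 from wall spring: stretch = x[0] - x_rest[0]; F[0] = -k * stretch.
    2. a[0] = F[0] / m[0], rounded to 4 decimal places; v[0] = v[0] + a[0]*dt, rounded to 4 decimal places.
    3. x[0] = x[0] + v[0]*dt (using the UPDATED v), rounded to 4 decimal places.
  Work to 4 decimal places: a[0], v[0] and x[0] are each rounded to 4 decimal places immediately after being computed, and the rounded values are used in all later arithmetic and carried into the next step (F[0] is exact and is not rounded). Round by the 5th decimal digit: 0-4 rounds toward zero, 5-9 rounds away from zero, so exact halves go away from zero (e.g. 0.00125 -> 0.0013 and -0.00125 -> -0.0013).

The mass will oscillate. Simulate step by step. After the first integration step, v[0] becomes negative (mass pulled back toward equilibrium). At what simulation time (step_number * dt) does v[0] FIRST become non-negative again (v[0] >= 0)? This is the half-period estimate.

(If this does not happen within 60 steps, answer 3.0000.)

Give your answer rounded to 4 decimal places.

Answer: 3.0000

Derivation:
Step 0: x=[5.3000] v=[0.0000]
Step 1: x=[5.2966] v=[-0.0681]
Step 2: x=[5.2898] v=[-0.1361]
Step 3: x=[5.2796] v=[-0.2039]
Step 4: x=[5.2660] v=[-0.2715]
Step 5: x=[5.2491] v=[-0.3387]
Step 6: x=[5.2288] v=[-0.4055]
Step 7: x=[5.2052] v=[-0.4717]
Step 8: x=[5.1783] v=[-0.5373]
Step 9: x=[5.1482] v=[-0.6022]
Step 10: x=[5.1149] v=[-0.6663]
Step 11: x=[5.0784] v=[-0.7295]
Step 12: x=[5.0388] v=[-0.7918]
Step 13: x=[4.9961] v=[-0.8531]
Step 14: x=[4.9504] v=[-0.9132]
Step 15: x=[4.9018] v=[-0.9721]
Step 16: x=[4.8503] v=[-1.0298]
Step 17: x=[4.7960] v=[-1.0861]
Step 18: x=[4.7390] v=[-1.1410]
Step 19: x=[4.6793] v=[-1.1944]
Step 20: x=[4.6170] v=[-1.2462]
Step 21: x=[4.5522] v=[-1.2964]
Step 22: x=[4.4850] v=[-1.3449]
Step 23: x=[4.4154] v=[-1.3917]
Step 24: x=[4.3436] v=[-1.4366]
Step 25: x=[4.2696] v=[-1.4796]
Step 26: x=[4.1936] v=[-1.5207]
Step 27: x=[4.1156] v=[-1.5598]
Step 28: x=[4.0358] v=[-1.5969]
Step 29: x=[3.9542] v=[-1.6319]
Step 30: x=[3.8710] v=[-1.6648]
Step 31: x=[3.7862] v=[-1.6955]
Step 32: x=[3.7000] v=[-1.7240]
Step 33: x=[3.6125] v=[-1.7502]
Step 34: x=[3.5238] v=[-1.7741]
Step 35: x=[3.4340] v=[-1.7957]
Step 36: x=[3.3433] v=[-1.8149]
Step 37: x=[3.2517] v=[-1.8318]
Step 38: x=[3.1594] v=[-1.8463]
Step 39: x=[3.0665] v=[-1.8583]
Step 40: x=[2.9731] v=[-1.8679]
Step 41: x=[2.8793] v=[-1.8751]
Step 42: x=[2.7853] v=[-1.8798]
Step 43: x=[2.6912] v=[-1.8820]
Step 44: x=[2.5971] v=[-1.8818]
Step 45: x=[2.5031] v=[-1.8791]
Step 46: x=[2.4094] v=[-1.8739]
Step 47: x=[2.3161] v=[-1.8663]
Step 48: x=[2.2233] v=[-1.8562]
Step 49: x=[2.1311] v=[-1.8437]
Step 50: x=[2.0397] v=[-1.8288]
Step 51: x=[1.9491] v=[-1.8115]
Step 52: x=[1.8595] v=[-1.7918]
Step 53: x=[1.7710] v=[-1.7698]
Step 54: x=[1.6837] v=[-1.7455]
Step 55: x=[1.5978] v=[-1.7189]
Step 56: x=[1.5133] v=[-1.6900]
Step 57: x=[1.4304] v=[-1.6589]
Step 58: x=[1.3491] v=[-1.6257]
Step 59: x=[1.2696] v=[-1.5903]
Step 60: x=[1.1920] v=[-1.5528]
v[0] did not become non-negative within 60 steps; using fallback time=3.0000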